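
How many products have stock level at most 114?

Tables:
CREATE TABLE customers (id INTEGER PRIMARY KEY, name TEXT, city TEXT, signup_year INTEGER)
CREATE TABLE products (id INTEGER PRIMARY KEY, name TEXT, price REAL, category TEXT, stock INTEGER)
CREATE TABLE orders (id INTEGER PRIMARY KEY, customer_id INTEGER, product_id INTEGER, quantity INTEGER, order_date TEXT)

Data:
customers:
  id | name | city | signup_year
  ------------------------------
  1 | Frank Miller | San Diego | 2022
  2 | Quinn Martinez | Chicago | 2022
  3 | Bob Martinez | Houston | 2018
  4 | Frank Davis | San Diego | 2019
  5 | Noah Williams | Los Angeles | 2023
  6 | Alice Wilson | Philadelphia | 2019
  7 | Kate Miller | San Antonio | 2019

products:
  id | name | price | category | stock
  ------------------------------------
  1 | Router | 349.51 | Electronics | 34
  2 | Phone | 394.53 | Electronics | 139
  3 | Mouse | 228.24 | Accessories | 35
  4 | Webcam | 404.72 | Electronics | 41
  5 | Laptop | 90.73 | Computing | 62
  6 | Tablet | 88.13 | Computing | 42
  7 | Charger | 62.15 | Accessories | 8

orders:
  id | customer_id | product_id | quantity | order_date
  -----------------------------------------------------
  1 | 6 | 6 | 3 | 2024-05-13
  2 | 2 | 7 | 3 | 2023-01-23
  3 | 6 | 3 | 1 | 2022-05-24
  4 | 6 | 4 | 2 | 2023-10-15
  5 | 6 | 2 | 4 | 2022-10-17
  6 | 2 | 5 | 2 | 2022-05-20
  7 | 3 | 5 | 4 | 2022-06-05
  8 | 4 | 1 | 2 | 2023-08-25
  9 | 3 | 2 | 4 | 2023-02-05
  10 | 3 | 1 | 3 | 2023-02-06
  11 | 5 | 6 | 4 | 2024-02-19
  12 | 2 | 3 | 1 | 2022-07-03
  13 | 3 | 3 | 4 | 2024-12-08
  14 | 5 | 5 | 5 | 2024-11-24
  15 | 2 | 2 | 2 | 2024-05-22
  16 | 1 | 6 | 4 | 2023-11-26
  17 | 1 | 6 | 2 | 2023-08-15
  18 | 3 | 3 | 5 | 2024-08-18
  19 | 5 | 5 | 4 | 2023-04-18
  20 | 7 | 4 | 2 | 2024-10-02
SELECT COUNT(*) FROM products WHERE stock <= 114

Execution result:
6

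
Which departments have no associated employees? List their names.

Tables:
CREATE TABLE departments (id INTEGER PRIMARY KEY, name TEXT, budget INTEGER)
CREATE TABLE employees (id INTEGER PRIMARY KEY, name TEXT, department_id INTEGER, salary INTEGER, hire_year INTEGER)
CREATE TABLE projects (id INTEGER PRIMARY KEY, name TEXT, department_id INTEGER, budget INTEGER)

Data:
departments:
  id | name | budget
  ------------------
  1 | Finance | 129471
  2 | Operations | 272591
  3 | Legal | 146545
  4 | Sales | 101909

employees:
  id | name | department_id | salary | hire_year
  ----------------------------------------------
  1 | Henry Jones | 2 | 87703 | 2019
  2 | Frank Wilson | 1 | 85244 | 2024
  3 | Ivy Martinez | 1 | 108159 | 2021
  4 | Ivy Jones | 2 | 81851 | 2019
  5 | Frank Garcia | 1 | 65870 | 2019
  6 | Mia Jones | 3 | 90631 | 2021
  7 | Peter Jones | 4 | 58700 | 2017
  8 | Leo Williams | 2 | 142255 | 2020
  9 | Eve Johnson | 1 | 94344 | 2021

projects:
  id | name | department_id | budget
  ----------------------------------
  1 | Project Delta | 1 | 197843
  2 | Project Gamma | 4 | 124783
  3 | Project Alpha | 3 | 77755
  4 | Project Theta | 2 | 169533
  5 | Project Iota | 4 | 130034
SELECT p.name FROM departments p LEFT JOIN employees c ON c.department_id = p.id WHERE c.id IS NULL

Execution result:
(no rows)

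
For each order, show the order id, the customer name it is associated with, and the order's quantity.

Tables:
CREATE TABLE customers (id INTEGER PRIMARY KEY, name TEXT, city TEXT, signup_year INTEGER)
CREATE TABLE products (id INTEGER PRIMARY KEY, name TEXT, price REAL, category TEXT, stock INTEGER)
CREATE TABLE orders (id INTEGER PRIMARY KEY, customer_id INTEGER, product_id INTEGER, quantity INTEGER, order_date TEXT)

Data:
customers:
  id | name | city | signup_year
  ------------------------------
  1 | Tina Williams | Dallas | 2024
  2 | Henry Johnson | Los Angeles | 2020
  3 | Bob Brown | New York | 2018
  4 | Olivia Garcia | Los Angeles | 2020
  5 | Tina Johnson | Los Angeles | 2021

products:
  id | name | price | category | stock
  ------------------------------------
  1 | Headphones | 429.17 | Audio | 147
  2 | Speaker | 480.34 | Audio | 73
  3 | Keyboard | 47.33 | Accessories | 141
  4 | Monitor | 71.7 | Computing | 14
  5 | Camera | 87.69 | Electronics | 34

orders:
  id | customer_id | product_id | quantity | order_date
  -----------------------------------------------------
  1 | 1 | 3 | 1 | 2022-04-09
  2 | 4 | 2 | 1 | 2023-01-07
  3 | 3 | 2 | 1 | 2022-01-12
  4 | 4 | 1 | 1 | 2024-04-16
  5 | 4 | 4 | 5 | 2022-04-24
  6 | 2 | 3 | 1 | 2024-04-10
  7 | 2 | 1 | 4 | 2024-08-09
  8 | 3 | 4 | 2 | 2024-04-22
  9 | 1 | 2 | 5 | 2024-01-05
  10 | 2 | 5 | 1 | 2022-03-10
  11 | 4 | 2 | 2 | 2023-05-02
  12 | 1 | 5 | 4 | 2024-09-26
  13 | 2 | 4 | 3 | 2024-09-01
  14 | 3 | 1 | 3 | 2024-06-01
SELECT c.id, p.name AS customer, c.quantity FROM orders c JOIN customers p ON c.customer_id = p.id

Execution result:
id | customer | quantity
1 | Tina Williams | 1
2 | Olivia Garcia | 1
3 | Bob Brown | 1
4 | Olivia Garcia | 1
5 | Olivia Garcia | 5
6 | Henry Johnson | 1
7 | Henry Johnson | 4
8 | Bob Brown | 2
9 | Tina Williams | 5
10 | Henry Johnson | 1
11 | Olivia Garcia | 2
12 | Tina Williams | 4
13 | Henry Johnson | 3
14 | Bob Brown | 3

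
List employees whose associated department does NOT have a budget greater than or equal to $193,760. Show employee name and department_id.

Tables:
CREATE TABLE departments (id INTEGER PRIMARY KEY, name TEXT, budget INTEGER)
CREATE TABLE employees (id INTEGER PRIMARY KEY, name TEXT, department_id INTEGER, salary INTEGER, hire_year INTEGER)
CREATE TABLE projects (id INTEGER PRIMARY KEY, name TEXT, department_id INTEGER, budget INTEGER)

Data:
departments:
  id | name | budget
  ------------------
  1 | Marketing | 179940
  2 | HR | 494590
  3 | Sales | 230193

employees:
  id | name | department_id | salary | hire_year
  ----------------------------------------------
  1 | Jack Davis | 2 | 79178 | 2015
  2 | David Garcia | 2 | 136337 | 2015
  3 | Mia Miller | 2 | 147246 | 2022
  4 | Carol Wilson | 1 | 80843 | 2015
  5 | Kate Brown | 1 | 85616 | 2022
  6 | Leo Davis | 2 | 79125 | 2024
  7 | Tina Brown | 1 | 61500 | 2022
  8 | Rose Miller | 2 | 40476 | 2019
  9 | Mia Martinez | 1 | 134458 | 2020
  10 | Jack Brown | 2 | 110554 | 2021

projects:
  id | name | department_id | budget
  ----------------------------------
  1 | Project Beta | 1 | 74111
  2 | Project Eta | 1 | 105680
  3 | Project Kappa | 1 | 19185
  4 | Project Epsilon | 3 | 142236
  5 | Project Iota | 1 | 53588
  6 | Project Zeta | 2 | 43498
SELECT name, department_id FROM employees WHERE department_id NOT IN (SELECT id FROM departments WHERE budget >= 193760)

Execution result:
name | department_id
Carol Wilson | 1
Kate Brown | 1
Tina Brown | 1
Mia Martinez | 1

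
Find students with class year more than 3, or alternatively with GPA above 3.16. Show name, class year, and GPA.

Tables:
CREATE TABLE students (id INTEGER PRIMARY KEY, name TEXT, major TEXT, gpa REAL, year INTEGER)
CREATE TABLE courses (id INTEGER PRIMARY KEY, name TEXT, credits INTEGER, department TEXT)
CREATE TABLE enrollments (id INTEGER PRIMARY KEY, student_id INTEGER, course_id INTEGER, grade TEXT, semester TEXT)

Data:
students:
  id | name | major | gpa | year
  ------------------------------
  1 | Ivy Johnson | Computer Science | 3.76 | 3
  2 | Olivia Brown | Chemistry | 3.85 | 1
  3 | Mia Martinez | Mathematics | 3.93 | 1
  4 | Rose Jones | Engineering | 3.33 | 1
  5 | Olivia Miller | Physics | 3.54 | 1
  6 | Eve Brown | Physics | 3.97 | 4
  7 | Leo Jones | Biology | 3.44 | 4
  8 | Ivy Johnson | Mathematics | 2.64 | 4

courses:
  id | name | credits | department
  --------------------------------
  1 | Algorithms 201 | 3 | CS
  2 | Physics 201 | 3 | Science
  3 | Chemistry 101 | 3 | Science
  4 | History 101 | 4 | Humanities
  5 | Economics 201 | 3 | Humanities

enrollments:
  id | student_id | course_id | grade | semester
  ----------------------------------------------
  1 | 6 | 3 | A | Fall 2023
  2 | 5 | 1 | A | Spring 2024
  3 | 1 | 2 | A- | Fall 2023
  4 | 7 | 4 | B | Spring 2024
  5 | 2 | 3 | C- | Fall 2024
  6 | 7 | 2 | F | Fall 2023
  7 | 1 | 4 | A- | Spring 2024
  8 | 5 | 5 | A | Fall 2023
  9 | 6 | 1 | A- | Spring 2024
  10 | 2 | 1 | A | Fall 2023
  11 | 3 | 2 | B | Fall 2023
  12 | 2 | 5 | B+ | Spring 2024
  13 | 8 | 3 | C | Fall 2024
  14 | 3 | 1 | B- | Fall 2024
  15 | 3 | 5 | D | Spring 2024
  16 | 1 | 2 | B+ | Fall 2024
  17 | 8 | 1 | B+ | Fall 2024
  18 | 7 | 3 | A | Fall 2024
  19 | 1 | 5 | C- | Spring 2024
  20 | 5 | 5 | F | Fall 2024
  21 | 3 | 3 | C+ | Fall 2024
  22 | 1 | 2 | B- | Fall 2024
SELECT name, year, gpa FROM students WHERE year > 3 OR gpa > 3.16

Execution result:
name | year | gpa
Ivy Johnson | 3 | 3.76
Olivia Brown | 1 | 3.85
Mia Martinez | 1 | 3.93
Rose Jones | 1 | 3.33
Olivia Miller | 1 | 3.54
Eve Brown | 4 | 3.97
Leo Jones | 4 | 3.44
Ivy Johnson | 4 | 2.64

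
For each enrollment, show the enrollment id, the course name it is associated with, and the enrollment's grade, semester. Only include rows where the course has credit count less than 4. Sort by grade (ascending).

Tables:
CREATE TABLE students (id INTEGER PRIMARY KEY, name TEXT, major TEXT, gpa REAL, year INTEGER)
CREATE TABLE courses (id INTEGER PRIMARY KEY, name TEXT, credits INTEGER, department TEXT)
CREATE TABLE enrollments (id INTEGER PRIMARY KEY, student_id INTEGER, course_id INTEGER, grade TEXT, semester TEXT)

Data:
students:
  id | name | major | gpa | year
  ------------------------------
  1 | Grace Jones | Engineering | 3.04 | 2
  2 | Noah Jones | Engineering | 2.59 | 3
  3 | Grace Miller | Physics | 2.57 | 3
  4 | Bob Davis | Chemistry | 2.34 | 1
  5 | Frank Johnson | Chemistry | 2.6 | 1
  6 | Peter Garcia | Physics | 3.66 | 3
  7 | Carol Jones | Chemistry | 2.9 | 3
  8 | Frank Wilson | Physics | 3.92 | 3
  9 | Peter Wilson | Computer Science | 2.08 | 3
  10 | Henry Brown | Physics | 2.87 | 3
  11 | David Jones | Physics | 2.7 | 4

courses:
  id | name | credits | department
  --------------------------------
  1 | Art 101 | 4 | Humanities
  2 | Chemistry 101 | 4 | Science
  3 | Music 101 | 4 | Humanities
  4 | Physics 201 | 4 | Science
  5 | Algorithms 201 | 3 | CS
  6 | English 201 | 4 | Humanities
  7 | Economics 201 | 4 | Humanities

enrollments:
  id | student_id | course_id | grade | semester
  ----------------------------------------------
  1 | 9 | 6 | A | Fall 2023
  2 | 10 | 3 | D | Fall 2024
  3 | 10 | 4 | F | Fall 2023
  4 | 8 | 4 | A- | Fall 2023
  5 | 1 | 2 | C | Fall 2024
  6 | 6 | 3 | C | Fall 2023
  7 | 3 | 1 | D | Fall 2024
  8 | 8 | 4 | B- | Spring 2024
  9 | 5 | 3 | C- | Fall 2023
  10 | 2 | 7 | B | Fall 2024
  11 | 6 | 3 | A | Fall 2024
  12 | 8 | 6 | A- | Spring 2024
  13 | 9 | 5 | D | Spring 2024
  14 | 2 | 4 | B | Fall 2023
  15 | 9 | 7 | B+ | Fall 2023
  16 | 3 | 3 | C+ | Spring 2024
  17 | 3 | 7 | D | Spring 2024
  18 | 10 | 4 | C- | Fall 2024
SELECT c.id, p.name AS course, c.grade, c.semester FROM enrollments c JOIN courses p ON c.course_id = p.id WHERE p.credits < 4 ORDER BY c.grade ASC

Execution result:
id | course | grade | semester
13 | Algorithms 201 | D | Spring 2024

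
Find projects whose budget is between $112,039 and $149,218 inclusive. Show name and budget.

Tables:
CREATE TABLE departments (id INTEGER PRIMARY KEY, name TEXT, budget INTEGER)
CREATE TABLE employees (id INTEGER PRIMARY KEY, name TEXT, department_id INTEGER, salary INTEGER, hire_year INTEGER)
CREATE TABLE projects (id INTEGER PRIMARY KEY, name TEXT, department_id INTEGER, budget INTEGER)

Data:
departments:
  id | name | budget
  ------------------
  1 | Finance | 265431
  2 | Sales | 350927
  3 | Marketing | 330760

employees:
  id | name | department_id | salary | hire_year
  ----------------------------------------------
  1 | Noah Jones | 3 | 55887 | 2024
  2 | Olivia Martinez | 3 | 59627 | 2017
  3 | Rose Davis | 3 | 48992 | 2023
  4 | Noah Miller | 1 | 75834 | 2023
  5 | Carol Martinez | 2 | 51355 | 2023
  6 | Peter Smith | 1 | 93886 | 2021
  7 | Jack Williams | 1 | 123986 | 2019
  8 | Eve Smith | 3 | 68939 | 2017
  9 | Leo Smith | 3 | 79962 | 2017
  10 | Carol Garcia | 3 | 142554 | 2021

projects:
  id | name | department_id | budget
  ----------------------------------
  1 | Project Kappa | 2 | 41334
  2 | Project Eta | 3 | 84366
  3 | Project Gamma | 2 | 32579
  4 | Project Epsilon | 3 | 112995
SELECT name, budget FROM projects WHERE budget BETWEEN 112039 AND 149218

Execution result:
name | budget
Project Epsilon | 112995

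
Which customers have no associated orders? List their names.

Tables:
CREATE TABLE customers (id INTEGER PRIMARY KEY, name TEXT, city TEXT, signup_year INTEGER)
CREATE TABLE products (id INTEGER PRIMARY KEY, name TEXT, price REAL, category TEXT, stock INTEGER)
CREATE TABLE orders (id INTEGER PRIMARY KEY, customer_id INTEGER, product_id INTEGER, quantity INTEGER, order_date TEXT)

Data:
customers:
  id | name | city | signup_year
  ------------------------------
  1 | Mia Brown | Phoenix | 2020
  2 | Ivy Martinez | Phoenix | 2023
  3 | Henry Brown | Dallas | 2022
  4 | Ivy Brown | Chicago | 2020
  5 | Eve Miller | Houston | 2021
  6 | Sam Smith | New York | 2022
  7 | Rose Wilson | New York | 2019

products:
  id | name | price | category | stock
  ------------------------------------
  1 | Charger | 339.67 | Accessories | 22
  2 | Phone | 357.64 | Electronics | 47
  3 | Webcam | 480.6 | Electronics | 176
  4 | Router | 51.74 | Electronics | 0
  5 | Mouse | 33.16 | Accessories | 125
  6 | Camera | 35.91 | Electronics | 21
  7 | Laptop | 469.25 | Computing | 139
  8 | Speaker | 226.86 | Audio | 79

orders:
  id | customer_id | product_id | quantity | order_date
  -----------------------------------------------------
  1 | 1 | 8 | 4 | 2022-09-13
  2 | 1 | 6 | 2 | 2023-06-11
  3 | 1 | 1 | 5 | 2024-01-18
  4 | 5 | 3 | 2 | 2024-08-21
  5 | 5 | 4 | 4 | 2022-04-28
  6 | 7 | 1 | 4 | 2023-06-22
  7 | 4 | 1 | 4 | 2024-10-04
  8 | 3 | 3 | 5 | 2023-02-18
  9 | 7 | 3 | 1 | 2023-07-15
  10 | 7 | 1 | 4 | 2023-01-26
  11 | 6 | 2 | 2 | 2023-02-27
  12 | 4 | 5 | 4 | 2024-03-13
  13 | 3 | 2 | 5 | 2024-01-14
SELECT p.name FROM customers p LEFT JOIN orders c ON c.customer_id = p.id WHERE c.id IS NULL

Execution result:
Ivy Martinez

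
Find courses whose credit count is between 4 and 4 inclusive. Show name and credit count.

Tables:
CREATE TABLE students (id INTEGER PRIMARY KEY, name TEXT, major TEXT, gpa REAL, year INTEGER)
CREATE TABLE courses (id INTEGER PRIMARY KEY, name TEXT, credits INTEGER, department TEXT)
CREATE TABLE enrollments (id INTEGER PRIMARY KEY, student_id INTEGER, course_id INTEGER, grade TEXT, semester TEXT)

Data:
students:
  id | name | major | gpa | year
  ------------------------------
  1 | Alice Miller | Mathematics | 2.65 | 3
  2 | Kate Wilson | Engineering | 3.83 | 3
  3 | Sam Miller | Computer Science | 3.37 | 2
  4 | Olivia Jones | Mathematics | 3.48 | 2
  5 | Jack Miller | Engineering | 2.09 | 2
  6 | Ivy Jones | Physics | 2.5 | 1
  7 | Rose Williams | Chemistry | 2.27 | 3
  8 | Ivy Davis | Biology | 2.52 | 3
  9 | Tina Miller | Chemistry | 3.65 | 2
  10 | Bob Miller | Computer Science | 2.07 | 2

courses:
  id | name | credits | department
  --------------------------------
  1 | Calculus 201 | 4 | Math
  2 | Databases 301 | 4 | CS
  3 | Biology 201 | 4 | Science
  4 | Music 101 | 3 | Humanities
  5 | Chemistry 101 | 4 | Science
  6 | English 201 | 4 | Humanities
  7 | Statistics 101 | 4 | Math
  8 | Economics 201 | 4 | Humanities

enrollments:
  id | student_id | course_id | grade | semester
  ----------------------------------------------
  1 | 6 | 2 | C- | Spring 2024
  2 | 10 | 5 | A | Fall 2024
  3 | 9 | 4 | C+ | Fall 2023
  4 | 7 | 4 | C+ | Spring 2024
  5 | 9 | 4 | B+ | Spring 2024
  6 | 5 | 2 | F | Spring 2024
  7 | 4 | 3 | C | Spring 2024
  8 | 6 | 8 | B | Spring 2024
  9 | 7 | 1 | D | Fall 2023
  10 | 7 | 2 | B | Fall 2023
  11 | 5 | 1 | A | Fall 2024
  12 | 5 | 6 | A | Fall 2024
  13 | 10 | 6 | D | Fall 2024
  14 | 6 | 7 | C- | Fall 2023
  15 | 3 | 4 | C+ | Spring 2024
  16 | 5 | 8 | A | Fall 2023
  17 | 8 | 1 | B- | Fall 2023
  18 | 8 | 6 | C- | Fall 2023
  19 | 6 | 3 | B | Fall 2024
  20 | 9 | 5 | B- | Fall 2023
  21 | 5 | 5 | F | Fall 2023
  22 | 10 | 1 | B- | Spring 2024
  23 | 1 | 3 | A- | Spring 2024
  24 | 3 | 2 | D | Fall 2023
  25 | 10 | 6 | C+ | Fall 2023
SELECT name, credits FROM courses WHERE credits BETWEEN 4 AND 4

Execution result:
name | credits
Calculus 201 | 4
Databases 301 | 4
Biology 201 | 4
Chemistry 101 | 4
English 201 | 4
Statistics 101 | 4
Economics 201 | 4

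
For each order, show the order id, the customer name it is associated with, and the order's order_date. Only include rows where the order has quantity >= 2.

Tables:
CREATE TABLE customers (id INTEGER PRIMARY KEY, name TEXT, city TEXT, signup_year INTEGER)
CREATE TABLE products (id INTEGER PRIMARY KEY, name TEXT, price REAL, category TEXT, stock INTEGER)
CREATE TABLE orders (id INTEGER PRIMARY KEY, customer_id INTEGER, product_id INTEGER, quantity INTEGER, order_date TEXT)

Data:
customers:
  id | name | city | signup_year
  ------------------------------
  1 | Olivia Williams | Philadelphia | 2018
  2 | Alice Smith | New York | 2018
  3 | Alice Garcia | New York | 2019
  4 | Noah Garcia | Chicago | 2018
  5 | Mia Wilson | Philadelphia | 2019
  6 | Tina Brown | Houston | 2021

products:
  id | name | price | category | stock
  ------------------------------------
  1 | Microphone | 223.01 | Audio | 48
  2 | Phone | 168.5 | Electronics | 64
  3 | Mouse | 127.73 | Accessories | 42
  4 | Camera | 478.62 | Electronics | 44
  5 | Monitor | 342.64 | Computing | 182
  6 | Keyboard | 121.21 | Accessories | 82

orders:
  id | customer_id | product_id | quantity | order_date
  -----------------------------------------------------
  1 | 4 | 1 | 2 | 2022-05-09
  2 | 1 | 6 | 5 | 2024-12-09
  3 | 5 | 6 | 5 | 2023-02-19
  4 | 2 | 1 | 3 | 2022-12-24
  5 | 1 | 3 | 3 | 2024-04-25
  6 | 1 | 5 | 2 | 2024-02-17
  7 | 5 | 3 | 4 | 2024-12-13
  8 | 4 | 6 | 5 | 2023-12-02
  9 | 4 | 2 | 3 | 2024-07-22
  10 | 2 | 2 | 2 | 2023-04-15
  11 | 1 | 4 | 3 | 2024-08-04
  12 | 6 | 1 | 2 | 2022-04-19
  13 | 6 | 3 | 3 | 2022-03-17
SELECT c.id, p.name AS customer, c.order_date FROM orders c JOIN customers p ON c.customer_id = p.id WHERE c.quantity >= 2

Execution result:
id | customer | order_date
1 | Noah Garcia | 2022-05-09
2 | Olivia Williams | 2024-12-09
3 | Mia Wilson | 2023-02-19
4 | Alice Smith | 2022-12-24
5 | Olivia Williams | 2024-04-25
6 | Olivia Williams | 2024-02-17
7 | Mia Wilson | 2024-12-13
8 | Noah Garcia | 2023-12-02
9 | Noah Garcia | 2024-07-22
10 | Alice Smith | 2023-04-15
11 | Olivia Williams | 2024-08-04
12 | Tina Brown | 2022-04-19
13 | Tina Brown | 2022-03-17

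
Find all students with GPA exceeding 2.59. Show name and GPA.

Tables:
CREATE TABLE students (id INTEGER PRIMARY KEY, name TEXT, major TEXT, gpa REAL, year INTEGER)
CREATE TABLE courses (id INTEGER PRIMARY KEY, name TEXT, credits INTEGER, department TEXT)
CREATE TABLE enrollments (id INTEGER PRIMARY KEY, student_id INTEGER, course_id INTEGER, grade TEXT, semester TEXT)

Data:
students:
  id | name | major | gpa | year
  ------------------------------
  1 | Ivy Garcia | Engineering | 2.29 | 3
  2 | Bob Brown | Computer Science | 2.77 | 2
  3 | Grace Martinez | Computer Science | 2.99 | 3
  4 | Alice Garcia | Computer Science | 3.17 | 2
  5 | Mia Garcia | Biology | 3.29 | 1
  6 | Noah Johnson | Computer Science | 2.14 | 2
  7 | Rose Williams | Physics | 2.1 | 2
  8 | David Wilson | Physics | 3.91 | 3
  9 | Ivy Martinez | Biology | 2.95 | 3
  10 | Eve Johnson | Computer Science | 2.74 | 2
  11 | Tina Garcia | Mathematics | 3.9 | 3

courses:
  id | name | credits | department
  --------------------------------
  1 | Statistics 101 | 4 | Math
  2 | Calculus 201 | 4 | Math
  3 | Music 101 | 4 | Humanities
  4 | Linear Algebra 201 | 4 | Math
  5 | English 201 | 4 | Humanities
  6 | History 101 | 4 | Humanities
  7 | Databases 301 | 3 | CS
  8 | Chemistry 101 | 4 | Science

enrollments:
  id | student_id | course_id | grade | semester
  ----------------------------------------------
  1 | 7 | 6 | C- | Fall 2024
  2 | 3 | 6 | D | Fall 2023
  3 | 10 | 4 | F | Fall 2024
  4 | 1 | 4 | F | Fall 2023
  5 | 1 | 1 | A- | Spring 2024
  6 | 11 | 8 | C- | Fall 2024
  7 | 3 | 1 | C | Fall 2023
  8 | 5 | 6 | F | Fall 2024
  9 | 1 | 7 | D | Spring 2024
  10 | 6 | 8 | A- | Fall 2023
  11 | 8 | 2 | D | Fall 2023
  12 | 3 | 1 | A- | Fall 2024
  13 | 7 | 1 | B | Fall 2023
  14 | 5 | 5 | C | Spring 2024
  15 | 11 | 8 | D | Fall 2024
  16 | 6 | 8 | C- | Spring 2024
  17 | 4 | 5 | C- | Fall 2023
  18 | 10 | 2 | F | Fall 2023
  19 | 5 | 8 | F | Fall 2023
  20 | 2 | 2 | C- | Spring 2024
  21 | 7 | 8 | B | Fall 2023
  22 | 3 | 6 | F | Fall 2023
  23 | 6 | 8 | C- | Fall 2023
SELECT name, gpa FROM students WHERE gpa > 2.59

Execution result:
name | gpa
Bob Brown | 2.77
Grace Martinez | 2.99
Alice Garcia | 3.17
Mia Garcia | 3.29
David Wilson | 3.91
Ivy Martinez | 2.95
Eve Johnson | 2.74
Tina Garcia | 3.90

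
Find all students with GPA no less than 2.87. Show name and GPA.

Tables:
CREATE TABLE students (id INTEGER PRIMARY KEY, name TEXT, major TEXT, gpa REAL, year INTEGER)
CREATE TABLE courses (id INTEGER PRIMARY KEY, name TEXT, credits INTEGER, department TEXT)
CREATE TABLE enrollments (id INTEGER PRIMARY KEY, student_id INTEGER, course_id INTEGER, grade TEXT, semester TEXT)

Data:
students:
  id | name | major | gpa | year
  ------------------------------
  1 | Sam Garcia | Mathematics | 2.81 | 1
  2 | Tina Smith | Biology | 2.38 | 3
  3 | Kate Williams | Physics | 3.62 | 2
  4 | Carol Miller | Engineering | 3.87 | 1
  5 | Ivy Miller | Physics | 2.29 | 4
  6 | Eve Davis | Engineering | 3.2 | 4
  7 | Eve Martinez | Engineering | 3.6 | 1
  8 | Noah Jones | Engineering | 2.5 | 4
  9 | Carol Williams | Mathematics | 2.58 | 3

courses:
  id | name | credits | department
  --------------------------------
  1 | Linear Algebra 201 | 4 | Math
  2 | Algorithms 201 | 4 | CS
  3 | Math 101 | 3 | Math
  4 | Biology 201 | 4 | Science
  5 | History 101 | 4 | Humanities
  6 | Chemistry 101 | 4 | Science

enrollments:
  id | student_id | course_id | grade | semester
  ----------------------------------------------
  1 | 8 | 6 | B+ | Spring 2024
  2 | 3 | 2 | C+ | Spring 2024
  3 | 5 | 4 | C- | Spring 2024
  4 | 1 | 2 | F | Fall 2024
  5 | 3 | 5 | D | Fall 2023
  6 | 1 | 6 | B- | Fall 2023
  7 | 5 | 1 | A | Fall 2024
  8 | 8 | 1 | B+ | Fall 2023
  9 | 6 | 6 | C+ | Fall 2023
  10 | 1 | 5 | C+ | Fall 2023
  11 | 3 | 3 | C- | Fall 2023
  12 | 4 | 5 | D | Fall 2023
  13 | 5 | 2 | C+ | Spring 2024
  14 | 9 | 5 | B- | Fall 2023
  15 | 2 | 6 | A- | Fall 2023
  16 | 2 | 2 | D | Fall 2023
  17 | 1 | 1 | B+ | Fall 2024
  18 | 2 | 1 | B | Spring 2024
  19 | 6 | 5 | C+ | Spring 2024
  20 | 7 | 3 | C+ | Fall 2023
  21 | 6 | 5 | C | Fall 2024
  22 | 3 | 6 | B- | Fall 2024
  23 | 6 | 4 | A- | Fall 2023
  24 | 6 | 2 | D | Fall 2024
SELECT name, gpa FROM students WHERE gpa >= 2.87

Execution result:
name | gpa
Kate Williams | 3.62
Carol Miller | 3.87
Eve Davis | 3.20
Eve Martinez | 3.60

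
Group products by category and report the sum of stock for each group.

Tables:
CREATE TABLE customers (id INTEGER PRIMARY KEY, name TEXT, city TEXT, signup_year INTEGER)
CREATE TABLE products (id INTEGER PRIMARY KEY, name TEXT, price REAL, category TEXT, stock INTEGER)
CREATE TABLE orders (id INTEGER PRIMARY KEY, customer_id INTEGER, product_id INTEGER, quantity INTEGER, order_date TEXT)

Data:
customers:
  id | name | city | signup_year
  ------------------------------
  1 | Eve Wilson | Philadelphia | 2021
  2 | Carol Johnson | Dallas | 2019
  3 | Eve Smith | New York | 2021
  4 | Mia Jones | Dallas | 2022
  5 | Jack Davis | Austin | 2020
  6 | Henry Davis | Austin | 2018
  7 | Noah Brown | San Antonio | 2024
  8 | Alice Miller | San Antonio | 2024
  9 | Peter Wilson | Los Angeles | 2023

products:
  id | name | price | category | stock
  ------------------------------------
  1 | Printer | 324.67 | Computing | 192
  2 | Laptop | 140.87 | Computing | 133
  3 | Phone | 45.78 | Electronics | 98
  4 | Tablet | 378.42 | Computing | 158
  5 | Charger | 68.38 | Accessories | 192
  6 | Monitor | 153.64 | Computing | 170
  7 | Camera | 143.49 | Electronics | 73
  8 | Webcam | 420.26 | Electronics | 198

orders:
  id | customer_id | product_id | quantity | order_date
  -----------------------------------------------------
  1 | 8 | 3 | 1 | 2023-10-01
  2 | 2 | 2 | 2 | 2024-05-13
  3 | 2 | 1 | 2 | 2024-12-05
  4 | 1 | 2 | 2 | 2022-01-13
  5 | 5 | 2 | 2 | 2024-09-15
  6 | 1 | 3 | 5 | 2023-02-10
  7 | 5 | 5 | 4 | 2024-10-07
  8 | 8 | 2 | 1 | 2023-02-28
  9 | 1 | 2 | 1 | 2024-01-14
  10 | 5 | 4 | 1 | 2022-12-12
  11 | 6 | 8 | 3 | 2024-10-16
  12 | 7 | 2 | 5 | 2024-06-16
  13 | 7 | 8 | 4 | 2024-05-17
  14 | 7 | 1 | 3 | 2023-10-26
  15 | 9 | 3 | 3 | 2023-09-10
SELECT category, SUM(stock) AS sum_stock FROM products GROUP BY category

Execution result:
category | sum_stock
Accessories | 192
Computing | 653
Electronics | 369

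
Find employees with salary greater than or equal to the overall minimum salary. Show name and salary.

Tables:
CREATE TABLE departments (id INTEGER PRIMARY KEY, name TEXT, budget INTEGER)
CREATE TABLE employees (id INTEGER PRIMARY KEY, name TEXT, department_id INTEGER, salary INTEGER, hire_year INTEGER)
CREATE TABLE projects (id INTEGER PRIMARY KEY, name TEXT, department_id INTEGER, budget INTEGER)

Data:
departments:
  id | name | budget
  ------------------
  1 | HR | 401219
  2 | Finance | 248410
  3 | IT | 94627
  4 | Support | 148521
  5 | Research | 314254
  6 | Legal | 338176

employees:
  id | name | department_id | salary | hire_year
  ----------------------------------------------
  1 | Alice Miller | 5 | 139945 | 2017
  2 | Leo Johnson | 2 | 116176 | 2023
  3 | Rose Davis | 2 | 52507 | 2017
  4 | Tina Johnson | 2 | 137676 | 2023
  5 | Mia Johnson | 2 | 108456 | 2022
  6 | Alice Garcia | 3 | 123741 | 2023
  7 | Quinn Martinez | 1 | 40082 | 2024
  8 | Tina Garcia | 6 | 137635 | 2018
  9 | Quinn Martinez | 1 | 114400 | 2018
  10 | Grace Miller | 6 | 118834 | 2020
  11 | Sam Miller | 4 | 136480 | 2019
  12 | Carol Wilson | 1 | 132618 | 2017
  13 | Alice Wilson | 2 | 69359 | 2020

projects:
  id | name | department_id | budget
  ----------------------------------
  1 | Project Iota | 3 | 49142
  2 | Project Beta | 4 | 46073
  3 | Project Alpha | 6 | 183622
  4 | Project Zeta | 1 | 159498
SELECT name, salary FROM employees WHERE salary >= (SELECT MIN(salary) FROM employees)

Execution result:
name | salary
Alice Miller | 139945
Leo Johnson | 116176
Rose Davis | 52507
Tina Johnson | 137676
Mia Johnson | 108456
Alice Garcia | 123741
Quinn Martinez | 40082
Tina Garcia | 137635
Quinn Martinez | 114400
Grace Miller | 118834
Sam Miller | 136480
Carol Wilson | 132618
Alice Wilson | 69359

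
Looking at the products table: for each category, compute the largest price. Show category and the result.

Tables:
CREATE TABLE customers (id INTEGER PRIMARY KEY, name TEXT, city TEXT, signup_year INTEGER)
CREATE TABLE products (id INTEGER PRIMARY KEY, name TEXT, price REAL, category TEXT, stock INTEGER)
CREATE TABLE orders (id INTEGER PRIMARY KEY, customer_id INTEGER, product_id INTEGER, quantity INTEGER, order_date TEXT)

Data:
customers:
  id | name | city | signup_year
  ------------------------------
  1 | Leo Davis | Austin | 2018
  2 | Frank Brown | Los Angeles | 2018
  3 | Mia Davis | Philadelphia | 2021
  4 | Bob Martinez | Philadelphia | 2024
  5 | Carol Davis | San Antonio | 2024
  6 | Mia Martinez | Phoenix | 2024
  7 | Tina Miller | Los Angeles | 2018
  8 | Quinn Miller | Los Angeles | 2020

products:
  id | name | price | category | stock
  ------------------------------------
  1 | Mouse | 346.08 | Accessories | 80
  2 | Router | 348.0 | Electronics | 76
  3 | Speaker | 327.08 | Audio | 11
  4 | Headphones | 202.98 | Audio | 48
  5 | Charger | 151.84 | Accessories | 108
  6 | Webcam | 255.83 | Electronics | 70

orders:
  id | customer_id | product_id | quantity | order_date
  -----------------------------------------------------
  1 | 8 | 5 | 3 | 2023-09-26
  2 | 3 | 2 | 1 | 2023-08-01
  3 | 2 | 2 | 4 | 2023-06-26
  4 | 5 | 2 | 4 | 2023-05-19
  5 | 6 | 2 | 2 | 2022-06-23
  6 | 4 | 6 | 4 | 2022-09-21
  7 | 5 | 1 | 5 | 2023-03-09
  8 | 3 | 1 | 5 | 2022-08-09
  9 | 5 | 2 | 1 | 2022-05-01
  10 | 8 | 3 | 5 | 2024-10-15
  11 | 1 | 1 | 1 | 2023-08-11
SELECT category, MAX(price) AS max_price FROM products GROUP BY category

Execution result:
category | max_price
Accessories | 346.08
Audio | 327.08
Electronics | 348.00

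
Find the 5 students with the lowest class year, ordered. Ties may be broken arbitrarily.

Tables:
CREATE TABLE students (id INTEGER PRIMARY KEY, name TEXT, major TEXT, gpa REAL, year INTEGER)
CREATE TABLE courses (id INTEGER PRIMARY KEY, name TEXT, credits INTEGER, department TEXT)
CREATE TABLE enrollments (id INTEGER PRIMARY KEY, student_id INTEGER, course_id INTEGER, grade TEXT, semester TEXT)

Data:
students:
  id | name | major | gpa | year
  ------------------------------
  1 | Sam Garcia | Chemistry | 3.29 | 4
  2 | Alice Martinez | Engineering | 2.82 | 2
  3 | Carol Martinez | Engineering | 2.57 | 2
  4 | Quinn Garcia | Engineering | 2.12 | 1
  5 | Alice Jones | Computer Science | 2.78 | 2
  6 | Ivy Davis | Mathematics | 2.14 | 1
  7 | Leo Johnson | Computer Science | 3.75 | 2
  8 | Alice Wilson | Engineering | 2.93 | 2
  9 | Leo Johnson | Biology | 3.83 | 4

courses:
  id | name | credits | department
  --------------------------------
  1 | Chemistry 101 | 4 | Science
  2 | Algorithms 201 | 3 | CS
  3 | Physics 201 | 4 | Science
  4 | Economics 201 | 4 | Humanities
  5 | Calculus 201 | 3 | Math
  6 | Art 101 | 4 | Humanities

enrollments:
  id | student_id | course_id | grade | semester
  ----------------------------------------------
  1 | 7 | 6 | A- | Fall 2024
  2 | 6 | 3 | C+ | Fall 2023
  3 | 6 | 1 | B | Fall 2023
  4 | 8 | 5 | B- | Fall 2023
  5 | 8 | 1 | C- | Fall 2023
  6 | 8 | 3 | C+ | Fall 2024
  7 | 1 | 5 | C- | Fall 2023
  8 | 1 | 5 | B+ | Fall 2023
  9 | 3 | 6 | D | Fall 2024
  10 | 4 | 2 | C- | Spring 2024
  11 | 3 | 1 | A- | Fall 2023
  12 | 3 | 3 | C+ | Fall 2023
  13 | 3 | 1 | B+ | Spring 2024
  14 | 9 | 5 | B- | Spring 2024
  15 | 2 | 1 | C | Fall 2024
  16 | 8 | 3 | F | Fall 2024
SELECT name, year FROM students ORDER BY year ASC LIMIT 5

Execution result:
name | year
Quinn Garcia | 1
Ivy Davis | 1
Alice Martinez | 2
Carol Martinez | 2
Alice Jones | 2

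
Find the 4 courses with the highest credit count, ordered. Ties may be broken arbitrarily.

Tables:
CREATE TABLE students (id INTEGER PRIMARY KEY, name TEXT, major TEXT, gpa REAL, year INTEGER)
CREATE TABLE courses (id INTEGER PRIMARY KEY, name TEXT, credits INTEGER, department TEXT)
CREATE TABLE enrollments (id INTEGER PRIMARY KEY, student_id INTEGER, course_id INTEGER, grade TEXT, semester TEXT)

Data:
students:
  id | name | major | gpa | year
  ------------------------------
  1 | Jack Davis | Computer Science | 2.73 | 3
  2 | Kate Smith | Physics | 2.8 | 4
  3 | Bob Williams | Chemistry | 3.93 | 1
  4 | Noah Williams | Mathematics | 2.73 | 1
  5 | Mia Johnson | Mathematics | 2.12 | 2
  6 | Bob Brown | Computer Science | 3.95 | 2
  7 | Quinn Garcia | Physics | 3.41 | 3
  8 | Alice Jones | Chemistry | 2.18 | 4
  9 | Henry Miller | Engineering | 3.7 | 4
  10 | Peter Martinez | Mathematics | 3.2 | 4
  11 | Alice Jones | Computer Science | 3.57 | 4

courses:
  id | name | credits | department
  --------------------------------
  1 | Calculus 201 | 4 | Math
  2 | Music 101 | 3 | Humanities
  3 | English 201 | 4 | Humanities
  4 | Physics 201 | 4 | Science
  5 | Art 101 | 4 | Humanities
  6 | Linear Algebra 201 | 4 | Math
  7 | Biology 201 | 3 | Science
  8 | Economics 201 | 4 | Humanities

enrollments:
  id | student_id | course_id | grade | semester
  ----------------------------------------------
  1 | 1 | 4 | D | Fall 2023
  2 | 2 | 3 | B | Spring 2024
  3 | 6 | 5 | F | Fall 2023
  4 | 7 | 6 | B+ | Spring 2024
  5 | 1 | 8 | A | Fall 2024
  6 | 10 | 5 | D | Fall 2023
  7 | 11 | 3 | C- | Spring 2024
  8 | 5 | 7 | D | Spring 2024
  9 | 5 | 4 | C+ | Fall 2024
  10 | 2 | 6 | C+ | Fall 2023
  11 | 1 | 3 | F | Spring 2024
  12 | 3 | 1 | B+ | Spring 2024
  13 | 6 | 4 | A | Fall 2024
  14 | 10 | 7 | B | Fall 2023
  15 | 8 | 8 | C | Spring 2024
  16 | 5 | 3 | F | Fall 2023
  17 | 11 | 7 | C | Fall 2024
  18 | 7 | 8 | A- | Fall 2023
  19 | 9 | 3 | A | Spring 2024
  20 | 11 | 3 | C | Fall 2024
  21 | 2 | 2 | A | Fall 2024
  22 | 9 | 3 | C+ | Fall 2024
SELECT name, credits FROM courses ORDER BY credits DESC LIMIT 4

Execution result:
name | credits
Calculus 201 | 4
English 201 | 4
Physics 201 | 4
Art 101 | 4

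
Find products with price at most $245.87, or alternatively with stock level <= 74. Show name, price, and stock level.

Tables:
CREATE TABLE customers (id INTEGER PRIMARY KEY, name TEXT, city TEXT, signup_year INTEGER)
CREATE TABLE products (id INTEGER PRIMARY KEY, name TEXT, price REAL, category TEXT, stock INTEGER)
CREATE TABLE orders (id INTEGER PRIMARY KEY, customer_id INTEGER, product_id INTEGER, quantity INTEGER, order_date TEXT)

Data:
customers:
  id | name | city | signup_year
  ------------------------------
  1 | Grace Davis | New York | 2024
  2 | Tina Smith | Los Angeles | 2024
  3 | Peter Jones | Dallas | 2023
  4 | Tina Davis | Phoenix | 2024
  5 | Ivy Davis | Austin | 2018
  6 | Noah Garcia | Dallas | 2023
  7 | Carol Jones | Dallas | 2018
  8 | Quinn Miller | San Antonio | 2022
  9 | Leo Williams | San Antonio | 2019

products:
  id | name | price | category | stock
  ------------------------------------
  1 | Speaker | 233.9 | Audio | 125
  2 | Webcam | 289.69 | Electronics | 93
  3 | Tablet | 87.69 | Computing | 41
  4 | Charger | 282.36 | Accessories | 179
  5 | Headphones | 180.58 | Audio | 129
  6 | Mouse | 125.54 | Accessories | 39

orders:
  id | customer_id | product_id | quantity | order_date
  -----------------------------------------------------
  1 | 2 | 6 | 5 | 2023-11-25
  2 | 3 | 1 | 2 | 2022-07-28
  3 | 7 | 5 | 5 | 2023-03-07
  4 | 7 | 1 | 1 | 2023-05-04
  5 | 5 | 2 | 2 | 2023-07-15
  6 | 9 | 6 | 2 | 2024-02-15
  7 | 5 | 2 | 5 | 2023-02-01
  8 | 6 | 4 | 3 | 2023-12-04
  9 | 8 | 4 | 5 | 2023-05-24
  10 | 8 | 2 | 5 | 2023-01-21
SELECT name, price, stock FROM products WHERE price <= 245.87 OR stock <= 74

Execution result:
name | price | stock
Speaker | 233.90 | 125
Tablet | 87.69 | 41
Headphones | 180.58 | 129
Mouse | 125.54 | 39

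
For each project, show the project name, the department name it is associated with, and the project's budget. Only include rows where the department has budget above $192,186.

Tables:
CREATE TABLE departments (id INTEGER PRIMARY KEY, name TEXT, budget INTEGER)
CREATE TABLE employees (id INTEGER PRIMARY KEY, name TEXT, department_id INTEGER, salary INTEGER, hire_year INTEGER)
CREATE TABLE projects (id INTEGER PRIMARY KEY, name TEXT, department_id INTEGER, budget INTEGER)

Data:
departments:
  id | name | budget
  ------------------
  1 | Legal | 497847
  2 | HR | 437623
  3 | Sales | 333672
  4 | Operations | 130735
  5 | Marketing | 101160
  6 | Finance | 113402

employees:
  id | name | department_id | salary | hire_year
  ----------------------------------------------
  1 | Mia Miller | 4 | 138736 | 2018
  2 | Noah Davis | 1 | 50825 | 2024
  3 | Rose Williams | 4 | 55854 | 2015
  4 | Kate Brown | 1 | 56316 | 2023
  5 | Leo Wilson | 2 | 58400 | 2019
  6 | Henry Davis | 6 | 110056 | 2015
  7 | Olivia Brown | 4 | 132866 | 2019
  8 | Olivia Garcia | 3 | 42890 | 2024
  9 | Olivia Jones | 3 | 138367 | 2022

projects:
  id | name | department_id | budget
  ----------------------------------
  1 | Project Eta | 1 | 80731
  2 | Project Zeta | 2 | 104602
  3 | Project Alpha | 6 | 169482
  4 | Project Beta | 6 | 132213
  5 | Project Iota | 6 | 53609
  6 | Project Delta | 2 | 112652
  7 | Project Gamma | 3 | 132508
SELECT c.name, p.name AS department, c.budget FROM projects c JOIN departments p ON c.department_id = p.id WHERE p.budget > 192186

Execution result:
name | department | budget
Project Eta | Legal | 80731
Project Zeta | HR | 104602
Project Delta | HR | 112652
Project Gamma | Sales | 132508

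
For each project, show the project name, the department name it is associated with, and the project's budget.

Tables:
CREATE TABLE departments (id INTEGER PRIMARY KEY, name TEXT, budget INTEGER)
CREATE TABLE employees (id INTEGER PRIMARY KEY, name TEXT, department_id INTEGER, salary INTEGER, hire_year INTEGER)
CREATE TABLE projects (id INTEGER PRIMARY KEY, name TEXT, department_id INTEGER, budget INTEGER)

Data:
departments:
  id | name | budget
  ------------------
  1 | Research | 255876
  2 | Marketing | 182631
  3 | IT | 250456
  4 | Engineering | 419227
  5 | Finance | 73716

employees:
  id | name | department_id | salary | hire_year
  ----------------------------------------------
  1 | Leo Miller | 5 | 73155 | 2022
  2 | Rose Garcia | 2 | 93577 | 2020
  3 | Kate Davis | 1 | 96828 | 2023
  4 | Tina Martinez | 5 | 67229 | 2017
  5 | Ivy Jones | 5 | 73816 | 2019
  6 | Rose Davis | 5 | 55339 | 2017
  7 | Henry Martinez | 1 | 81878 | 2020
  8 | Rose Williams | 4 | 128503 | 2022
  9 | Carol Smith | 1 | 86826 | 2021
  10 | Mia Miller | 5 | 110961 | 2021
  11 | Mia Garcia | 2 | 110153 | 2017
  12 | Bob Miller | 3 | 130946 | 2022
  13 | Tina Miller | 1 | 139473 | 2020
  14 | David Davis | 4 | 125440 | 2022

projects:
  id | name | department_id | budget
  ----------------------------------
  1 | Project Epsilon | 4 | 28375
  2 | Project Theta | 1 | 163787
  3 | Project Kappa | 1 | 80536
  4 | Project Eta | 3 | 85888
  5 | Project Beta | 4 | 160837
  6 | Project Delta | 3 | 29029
SELECT c.name, p.name AS department, c.budget FROM projects c JOIN departments p ON c.department_id = p.id

Execution result:
name | department | budget
Project Epsilon | Engineering | 28375
Project Theta | Research | 163787
Project Kappa | Research | 80536
Project Eta | IT | 85888
Project Beta | Engineering | 160837
Project Delta | IT | 29029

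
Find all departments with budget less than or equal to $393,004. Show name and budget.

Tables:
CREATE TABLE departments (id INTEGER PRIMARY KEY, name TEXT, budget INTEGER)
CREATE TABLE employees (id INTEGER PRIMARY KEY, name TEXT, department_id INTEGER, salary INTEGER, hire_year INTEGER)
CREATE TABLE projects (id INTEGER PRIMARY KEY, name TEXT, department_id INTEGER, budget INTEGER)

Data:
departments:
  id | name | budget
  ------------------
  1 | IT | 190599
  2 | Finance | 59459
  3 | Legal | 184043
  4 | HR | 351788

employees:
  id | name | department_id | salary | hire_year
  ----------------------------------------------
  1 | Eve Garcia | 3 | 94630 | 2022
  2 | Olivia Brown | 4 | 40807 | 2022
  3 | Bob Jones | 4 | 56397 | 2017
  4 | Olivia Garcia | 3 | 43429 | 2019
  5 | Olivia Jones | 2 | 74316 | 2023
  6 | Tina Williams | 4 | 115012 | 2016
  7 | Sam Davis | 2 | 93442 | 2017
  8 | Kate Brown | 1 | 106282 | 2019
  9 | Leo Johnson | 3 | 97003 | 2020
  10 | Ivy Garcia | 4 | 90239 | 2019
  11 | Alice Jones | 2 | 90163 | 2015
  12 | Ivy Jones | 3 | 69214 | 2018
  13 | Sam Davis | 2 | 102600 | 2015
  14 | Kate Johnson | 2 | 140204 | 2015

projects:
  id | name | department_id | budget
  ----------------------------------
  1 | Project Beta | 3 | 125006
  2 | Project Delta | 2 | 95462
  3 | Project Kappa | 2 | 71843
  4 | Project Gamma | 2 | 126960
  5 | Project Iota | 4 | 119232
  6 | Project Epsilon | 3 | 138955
SELECT name, budget FROM departments WHERE budget <= 393004

Execution result:
name | budget
IT | 190599
Finance | 59459
Legal | 184043
HR | 351788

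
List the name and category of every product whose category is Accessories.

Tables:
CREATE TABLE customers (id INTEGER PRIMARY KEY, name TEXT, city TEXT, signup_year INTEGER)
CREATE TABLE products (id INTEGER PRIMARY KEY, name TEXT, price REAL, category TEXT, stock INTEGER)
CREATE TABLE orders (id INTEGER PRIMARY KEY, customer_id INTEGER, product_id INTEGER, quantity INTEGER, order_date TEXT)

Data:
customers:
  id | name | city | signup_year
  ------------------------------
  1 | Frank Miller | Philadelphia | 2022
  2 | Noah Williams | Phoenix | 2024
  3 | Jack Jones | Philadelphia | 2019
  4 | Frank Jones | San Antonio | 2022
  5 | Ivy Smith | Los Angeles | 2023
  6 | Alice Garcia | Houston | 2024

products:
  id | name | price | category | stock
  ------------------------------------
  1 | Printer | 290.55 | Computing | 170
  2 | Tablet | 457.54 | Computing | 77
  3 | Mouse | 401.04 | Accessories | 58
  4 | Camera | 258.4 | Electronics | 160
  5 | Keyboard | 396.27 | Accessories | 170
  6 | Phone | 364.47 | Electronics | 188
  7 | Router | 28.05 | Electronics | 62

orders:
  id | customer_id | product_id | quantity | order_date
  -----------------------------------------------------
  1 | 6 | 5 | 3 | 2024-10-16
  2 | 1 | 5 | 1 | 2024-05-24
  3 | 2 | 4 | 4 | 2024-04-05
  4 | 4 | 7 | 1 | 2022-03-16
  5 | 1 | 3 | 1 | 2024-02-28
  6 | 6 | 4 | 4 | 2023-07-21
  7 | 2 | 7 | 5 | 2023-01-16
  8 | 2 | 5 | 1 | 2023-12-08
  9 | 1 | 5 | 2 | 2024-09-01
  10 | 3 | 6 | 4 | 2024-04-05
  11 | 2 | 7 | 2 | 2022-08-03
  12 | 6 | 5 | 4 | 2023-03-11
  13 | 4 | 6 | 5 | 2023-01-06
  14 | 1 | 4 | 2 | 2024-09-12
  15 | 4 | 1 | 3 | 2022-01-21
SELECT name, category FROM products WHERE category = 'Accessories'

Execution result:
name | category
Mouse | Accessories
Keyboard | Accessories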